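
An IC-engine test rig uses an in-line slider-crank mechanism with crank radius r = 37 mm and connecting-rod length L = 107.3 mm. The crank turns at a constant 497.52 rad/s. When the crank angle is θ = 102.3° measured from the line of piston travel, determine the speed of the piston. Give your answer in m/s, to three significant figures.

16.6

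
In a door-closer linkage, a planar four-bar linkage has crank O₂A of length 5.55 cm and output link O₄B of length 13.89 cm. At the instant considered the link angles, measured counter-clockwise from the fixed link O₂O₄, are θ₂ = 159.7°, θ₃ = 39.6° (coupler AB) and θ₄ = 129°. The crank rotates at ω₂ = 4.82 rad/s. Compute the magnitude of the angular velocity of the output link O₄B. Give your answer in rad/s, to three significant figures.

1.67

ω₂ = 4.82 rad/s
Differentiating the loop-closure r₂e^{iθ₂}+r₃e^{iθ₃}=r₁+r₄e^{iθ₄} gives r₂ω₂e^{iθ₂}+r₃ω₃e^{iθ₃}=r₄ω₄e^{iθ₄}.
Eliminating the other unknown: ω₄ = r₂ω₂ sin(θ₂−θ₃) / [r₄ sin(θ₄−θ₃)].
Numerator sine = +0.86515; denominator sine = +0.99995.
Result = 0.0555·4.82·(+0.86515) / (0.1389·(+0.99995)) = +1.6663 rad/s; magnitude 1.6663 rad/s.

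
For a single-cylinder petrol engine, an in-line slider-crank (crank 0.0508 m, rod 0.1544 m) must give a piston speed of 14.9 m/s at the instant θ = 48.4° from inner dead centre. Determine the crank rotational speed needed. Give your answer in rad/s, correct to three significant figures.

320

For an in-line slider-crank, |v_piston| = rω|sinθ|·[1 + r cosθ/√(L² − r² sin²θ)].
With r = 0.0508 m, L = 0.1544 m, θ = 48.4°: the bracketed kinematic factor |dx/dθ| = 0.04655 m.
ω = v/|dx/dθ| = 14.9/0.04655 = 320.09 rad/s.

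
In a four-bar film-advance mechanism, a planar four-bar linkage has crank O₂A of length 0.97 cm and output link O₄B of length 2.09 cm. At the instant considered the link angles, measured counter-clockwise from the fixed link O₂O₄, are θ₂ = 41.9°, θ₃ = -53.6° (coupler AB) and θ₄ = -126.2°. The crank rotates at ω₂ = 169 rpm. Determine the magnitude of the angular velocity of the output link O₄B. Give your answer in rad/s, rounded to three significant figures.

ω₂ = 17.7 rad/s (from 169 rpm).
Differentiating the loop-closure r₂e^{iθ₂}+r₃e^{iθ₃}=r₁+r₄e^{iθ₄} gives r₂ω₂e^{iθ₂}+r₃ω₃e^{iθ₃}=r₄ω₄e^{iθ₄}.
Eliminating the other unknown: ω₄ = r₂ω₂ sin(θ₂−θ₃) / [r₄ sin(θ₄−θ₃)].
Numerator sine = +0.99540; denominator sine = -0.95424.
Result = 0.0097·17.7·(+0.99540) / (0.0209·(-0.95424)) = -8.568 rad/s; magnitude 8.568 rad/s.

8.57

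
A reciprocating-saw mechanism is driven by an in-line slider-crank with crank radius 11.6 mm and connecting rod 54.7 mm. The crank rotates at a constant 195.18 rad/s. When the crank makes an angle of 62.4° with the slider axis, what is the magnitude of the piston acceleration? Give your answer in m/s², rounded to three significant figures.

ω = 195.2 rad/s
x(θ) = r cosθ + √(L² − r² sin²θ); with ω constant, a = ω²·d²x/dθ².
d²x/dθ² = −r cosθ − r²(cos2θ)/√u − r⁴ sin²2θ/(4u^{3/2}),  u = L² − r² sin²θ = 0.00288641 m².
Substituting r = 0.0116 m, L = 0.0547 m, θ = 62.4°: d²x/dθ² = -0.0039645 m.
a = ω²·d²x/dθ² = (195.2)²·(-0.0039645) = -151.03 m/s²;  |a| = 151.03 m/s².

151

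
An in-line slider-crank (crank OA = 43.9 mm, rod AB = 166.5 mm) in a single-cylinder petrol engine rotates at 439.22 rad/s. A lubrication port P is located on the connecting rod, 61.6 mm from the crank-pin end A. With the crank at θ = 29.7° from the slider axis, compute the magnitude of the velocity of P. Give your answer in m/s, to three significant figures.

ω = 439.2 rad/s.  Crank-pin speed |V_A| = rω = 19.282 m/s, perpendicular to OA.
Rod angle: sinφ = −(r/L) sinθ ⇒ φ = -7.506°; ω_rod = −rω cosθ/√(L²−r²sin²θ) = -101.46 rad/s.
V_P = V_A + ω_rod × AP, with AP = 0.0616 m along the rod.
Components: V_Px = −rω sinθ − a·ω_rod·sinφ = -10.37 m/s;  V_Py = rω cosθ + a·ω_rod·cosφ = +10.552 m/s.
|V_P| = √(V_Px² + V_Py²) = 14.795 m/s.

14.8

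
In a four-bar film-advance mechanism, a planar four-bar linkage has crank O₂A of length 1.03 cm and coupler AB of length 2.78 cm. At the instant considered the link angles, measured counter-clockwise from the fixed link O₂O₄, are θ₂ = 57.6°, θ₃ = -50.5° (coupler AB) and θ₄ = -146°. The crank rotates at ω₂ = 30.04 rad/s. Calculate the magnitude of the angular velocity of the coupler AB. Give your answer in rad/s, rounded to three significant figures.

4.48

ω₂ = 30.04 rad/s
Differentiating the loop-closure r₂e^{iθ₂}+r₃e^{iθ₃}=r₁+r₄e^{iθ₄} gives r₂ω₂e^{iθ₂}+r₃ω₃e^{iθ₃}=r₄ω₄e^{iθ₄}.
Eliminating the other unknown: ω₃ = r₂ω₂ sin(θ₄−θ₂) / [r₃ sin(θ₃−θ₄)].
Numerator sine = +0.40035; denominator sine = +0.99540.
Result = 0.0103·30.04·(+0.40035) / (0.0278·(+0.99540)) = +4.4765 rad/s; magnitude 4.4765 rad/s.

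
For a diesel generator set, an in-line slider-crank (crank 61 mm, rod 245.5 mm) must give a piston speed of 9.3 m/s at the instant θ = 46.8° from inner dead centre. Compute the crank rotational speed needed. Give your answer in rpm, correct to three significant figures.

For an in-line slider-crank, |v_piston| = rω|sinθ|·[1 + r cosθ/√(L² − r² sin²θ)].
With r = 0.061 m, L = 0.2455 m, θ = 46.8°: the bracketed kinematic factor |dx/dθ| = 0.052158 m.
ω = v/|dx/dθ| = 9.3/0.052158 = 178.31 rad/s.
N = 60ω/(2π) = 1702.7 rpm.

1700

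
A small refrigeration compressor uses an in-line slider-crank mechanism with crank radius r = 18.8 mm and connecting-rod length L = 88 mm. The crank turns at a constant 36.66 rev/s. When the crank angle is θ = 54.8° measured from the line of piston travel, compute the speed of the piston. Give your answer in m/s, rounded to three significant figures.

ω = 2π·36.7 = 230.3 rad/s
For an in-line slider-crank, x = r cosθ + √(L² − r² sin²θ), so v = −rω sinθ·[1 + r cosθ/√(L² − r² sin²θ)].
With r = 0.0188 m, L = 0.088 m, θ = 54.8°: √(L² − r² sin²θ) = 0.086649 m.
v = −0.0188·230.3·0.81714·[1 + 0.0188·0.57643/0.086649] = -3.9811 m/s.
|v| = 3.9811 m/s.

3.98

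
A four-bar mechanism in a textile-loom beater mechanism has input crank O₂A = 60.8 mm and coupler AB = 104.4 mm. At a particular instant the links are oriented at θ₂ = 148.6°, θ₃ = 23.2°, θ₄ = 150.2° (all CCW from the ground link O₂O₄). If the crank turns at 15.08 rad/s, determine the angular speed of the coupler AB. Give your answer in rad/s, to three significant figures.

0.307

ω₂ = 15.08 rad/s
Differentiating the loop-closure r₂e^{iθ₂}+r₃e^{iθ₃}=r₁+r₄e^{iθ₄} gives r₂ω₂e^{iθ₂}+r₃ω₃e^{iθ₃}=r₄ω₄e^{iθ₄}.
Eliminating the other unknown: ω₃ = r₂ω₂ sin(θ₄−θ₂) / [r₃ sin(θ₃−θ₄)].
Numerator sine = +0.02792; denominator sine = -0.79864.
Result = 0.0608·15.08·(+0.02792) / (0.1044·(-0.79864)) = -0.30704 rad/s; magnitude 0.30704 rad/s.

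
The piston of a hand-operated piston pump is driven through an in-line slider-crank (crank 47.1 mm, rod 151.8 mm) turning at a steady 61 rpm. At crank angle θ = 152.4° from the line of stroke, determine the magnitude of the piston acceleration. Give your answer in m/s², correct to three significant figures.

ω = 2π·61/60 = 6.388 rad/s
x(θ) = r cosθ + √(L² − r² sin²θ); with ω constant, a = ω²·d²x/dθ².
d²x/dθ² = −r cosθ − r²(cos2θ)/√u − r⁴ sin²2θ/(4u^{3/2}),  u = L² − r² sin²θ = 0.0225671 m².
Substituting r = 0.0471 m, L = 0.1518 m, θ = 152.4°: d²x/dθ² = +0.033068 m.
a = ω²·d²x/dθ² = (6.388)²·(+0.033068) = +1.3493 m/s²;  |a| = 1.3493 m/s².

1.35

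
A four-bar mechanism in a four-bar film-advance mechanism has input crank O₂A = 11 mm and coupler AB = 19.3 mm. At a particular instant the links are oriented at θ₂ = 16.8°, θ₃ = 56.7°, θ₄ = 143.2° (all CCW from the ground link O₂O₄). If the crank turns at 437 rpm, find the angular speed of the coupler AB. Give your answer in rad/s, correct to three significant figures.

ω₂ = 45.76 rad/s (from 437 rpm).
Differentiating the loop-closure r₂e^{iθ₂}+r₃e^{iθ₃}=r₁+r₄e^{iθ₄} gives r₂ω₂e^{iθ₂}+r₃ω₃e^{iθ₃}=r₄ω₄e^{iθ₄}.
Eliminating the other unknown: ω₃ = r₂ω₂ sin(θ₄−θ₂) / [r₃ sin(θ₃−θ₄)].
Numerator sine = +0.80489; denominator sine = -0.99813.
Result = 0.011·45.76·(+0.80489) / (0.0193·(-0.99813)) = -21.033 rad/s; magnitude 21.033 rad/s.

21.0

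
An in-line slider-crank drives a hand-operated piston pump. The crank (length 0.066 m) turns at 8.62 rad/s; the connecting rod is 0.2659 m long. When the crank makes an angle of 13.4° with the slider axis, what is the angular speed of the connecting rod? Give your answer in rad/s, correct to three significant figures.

2.08

ω = 8.62 rad/s
The rod makes angle φ with the slider axis where L sinφ = r sinθ; differentiating, L cosφ·φ̇ = r ω cosθ.
L cosφ = √(L² − r² sin²θ) = 0.26546 m.
|ω_rod| = r ω |cosθ| / √(L² − r² sin²θ) = 0.066·8.62·0.97278/0.26546 = 2.0848 rad/s.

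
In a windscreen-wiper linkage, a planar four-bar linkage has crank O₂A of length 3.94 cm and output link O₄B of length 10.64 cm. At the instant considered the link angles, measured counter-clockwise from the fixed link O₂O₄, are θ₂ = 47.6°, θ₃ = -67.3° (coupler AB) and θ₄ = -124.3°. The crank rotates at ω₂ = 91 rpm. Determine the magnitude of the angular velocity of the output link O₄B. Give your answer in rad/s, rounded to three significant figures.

3.82

ω₂ = 9.529 rad/s (from 91 rpm).
Differentiating the loop-closure r₂e^{iθ₂}+r₃e^{iθ₃}=r₁+r₄e^{iθ₄} gives r₂ω₂e^{iθ₂}+r₃ω₃e^{iθ₃}=r₄ω₄e^{iθ₄}.
Eliminating the other unknown: ω₄ = r₂ω₂ sin(θ₂−θ₃) / [r₄ sin(θ₄−θ₃)].
Numerator sine = +0.90704; denominator sine = -0.83867.
Result = 0.0394·9.529·(+0.90704) / (0.1064·(-0.83867)) = -3.8165 rad/s; magnitude 3.8165 rad/s.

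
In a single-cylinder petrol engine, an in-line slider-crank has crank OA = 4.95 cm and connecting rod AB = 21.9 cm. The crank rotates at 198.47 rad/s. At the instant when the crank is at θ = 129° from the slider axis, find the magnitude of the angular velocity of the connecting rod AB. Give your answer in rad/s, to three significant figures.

28.7

ω = 198.5 rad/s
The rod makes angle φ with the slider axis where L sinφ = r sinθ; differentiating, L cosφ·φ̇ = r ω cosθ.
L cosφ = √(L² − r² sin²θ) = 0.21559 m.
|ω_rod| = r ω |cosθ| / √(L² − r² sin²θ) = 0.0495·198.5·0.62932/0.21559 = 28.677 rad/s.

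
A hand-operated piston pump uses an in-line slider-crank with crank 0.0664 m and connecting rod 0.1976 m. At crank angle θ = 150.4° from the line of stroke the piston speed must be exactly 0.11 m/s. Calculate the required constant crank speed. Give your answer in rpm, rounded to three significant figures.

45.5

For an in-line slider-crank, |v_piston| = rω|sinθ|·[1 + r cosθ/√(L² − r² sin²θ)].
With r = 0.0664 m, L = 0.1976 m, θ = 150.4°: the bracketed kinematic factor |dx/dθ| = 0.02308 m.
ω = v/|dx/dθ| = 0.11/0.02308 = 4.766 rad/s.
N = 60ω/(2π) = 45.512 rpm.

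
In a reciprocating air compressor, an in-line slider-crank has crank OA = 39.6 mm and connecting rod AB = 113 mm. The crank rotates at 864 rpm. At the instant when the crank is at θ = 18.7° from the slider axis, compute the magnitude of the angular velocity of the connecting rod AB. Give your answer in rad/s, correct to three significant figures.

ω = 90.48 rad/s (converted from 864 rpm).
The rod makes angle φ with the slider axis where L sinφ = r sinθ; differentiating, L cosφ·φ̇ = r ω cosθ.
L cosφ = √(L² − r² sin²θ) = 0.11228 m.
|ω_rod| = r ω |cosθ| / √(L² − r² sin²θ) = 0.0396·90.48·0.94721/0.11228 = 30.225 rad/s.

30.2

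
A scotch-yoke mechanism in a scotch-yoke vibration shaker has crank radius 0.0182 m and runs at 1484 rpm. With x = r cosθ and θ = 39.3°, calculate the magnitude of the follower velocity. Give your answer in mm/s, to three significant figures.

ω = 155.4 rad/s (from 1484 rpm).
x = r cosθ ⇒ ẋ = −rω sinθ.
|v| = rω|sinθ| = 0.0182·155.4·|sin 39.3°| = 1.7914 m/s = 1791.4 mm/s.

1790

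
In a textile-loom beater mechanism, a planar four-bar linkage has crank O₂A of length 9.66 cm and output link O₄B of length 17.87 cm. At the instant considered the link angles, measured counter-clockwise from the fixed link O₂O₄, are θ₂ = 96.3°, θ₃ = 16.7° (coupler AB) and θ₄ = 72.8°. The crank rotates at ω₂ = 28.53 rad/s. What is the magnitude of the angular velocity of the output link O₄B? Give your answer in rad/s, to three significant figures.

18.3

ω₂ = 28.53 rad/s
Differentiating the loop-closure r₂e^{iθ₂}+r₃e^{iθ₃}=r₁+r₄e^{iθ₄} gives r₂ω₂e^{iθ₂}+r₃ω₃e^{iθ₃}=r₄ω₄e^{iθ₄}.
Eliminating the other unknown: ω₄ = r₂ω₂ sin(θ₂−θ₃) / [r₄ sin(θ₄−θ₃)].
Numerator sine = +0.98357; denominator sine = +0.83001.
Result = 0.0966·28.53·(+0.98357) / (0.1787·(+0.83001)) = +18.276 rad/s; magnitude 18.276 rad/s.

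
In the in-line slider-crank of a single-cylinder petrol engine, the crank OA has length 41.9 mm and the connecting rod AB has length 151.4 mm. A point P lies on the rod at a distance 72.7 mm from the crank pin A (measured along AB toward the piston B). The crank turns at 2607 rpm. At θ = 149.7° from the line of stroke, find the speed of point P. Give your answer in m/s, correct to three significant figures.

ω = 273 rad/s.  Crank-pin speed |V_A| = rω = 11.439 m/s, perpendicular to OA.
Rod angle: sinφ = −(r/L) sinθ ⇒ φ = -8.026°; ω_rod = −rω cosθ/√(L²−r²sin²θ) = +65.878 rad/s.
V_P = V_A + ω_rod × AP, with AP = 0.0727 m along the rod.
Components: V_Px = −rω sinθ − a·ω_rod·sinφ = -5.1025 m/s;  V_Py = rω cosθ + a·ω_rod·cosφ = -5.1338 m/s.
|V_P| = √(V_Px² + V_Py²) = 7.2382 m/s.

7.24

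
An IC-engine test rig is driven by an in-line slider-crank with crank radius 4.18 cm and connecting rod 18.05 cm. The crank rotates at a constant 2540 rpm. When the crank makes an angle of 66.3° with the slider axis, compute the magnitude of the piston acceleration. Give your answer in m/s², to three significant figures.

ω = 2π·2540/60 = 266 rad/s
x(θ) = r cosθ + √(L² − r² sin²θ); with ω constant, a = ω²·d²x/dθ².
d²x/dθ² = −r cosθ − r²(cos2θ)/√u − r⁴ sin²2θ/(4u^{3/2}),  u = L² − r² sin²θ = 0.0311153 m².
Substituting r = 0.0418 m, L = 0.1805 m, θ = 66.3°: d²x/dθ² = -0.010172 m.
a = ω²·d²x/dθ² = (266)²·(-0.010172) = -719.68 m/s²;  |a| = 719.68 m/s².

720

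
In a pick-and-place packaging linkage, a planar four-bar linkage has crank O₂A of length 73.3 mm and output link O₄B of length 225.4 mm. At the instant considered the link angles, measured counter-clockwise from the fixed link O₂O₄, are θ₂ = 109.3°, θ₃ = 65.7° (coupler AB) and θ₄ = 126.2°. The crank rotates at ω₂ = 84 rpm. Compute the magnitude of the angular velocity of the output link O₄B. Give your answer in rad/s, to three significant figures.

ω₂ = 8.796 rad/s (from 84 rpm).
Differentiating the loop-closure r₂e^{iθ₂}+r₃e^{iθ₃}=r₁+r₄e^{iθ₄} gives r₂ω₂e^{iθ₂}+r₃ω₃e^{iθ₃}=r₄ω₄e^{iθ₄}.
Eliminating the other unknown: ω₄ = r₂ω₂ sin(θ₂−θ₃) / [r₄ sin(θ₄−θ₃)].
Numerator sine = +0.68962; denominator sine = +0.87036.
Result = 0.0733·8.796·(+0.68962) / (0.2254·(+0.87036)) = +2.2666 rad/s; magnitude 2.2666 rad/s.

2.27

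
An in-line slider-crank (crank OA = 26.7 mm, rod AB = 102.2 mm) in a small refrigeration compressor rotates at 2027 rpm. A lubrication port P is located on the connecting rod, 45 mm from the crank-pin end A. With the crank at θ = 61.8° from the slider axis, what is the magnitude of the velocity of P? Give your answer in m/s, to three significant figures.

5.48

ω = 212.3 rad/s.  Crank-pin speed |V_A| = rω = 5.6675 m/s, perpendicular to OA.
Rod angle: sinφ = −(r/L) sinθ ⇒ φ = -13.311°; ω_rod = −rω cosθ/√(L²−r²sin²θ) = -26.929 rad/s.
V_P = V_A + ω_rod × AP, with AP = 0.045 m along the rod.
Components: V_Px = −rω sinθ − a·ω_rod·sinφ = -5.2738 m/s;  V_Py = rω cosθ + a·ω_rod·cosφ = +1.499 m/s.
|V_P| = √(V_Px² + V_Py²) = 5.4827 m/s.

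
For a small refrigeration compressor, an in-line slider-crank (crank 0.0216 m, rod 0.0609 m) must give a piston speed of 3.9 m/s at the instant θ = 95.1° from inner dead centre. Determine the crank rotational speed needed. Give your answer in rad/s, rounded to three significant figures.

For an in-line slider-crank, |v_piston| = rω|sinθ|·[1 + r cosθ/√(L² − r² sin²θ)].
With r = 0.0216 m, L = 0.0609 m, θ = 95.1°: the bracketed kinematic factor |dx/dθ| = 0.020789 m.
ω = v/|dx/dθ| = 3.9/0.020789 = 187.6 rad/s.

188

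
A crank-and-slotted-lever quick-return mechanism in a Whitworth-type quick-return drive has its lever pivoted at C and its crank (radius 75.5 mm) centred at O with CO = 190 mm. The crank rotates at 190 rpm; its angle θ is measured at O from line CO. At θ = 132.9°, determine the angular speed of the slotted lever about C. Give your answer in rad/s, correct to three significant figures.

3.63

ω = 19.9 rad/s (from 190 rpm).
Crank pin A relative to C: A = (d + r cosθ, r sinθ); lever angle φ = atan2(r sinθ, d + r cosθ).
Differentiating tanφ: φ̇ = rω(d cosθ + r)/(d² + r² + 2dr cosθ).
d² + r² + 2dr cosθ = |CA|² = 0.0222704 m²;  d cosθ + r = -0.053837 m.
|ω_lever| = |0.0755·19.9·-0.053837| / 0.0222704 = 3.6315 rad/s.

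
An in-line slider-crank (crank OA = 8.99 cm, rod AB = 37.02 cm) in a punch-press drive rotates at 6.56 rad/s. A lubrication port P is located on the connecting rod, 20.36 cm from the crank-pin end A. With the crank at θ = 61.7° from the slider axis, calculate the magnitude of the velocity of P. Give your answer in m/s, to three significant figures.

0.567

ω = 6.56 rad/s.  Crank-pin speed |V_A| = rω = 0.58974 m/s, perpendicular to OA.
Rod angle: sinφ = −(r/L) sinθ ⇒ φ = -12.346°; ω_rod = −rω cosθ/√(L²−r²sin²θ) = -0.77312 rad/s.
V_P = V_A + ω_rod × AP, with AP = 0.2036 m along the rod.
Components: V_Px = −rω sinθ − a·ω_rod·sinφ = -0.55291 m/s;  V_Py = rω cosθ + a·ω_rod·cosφ = +0.12582 m/s.
|V_P| = √(V_Px² + V_Py²) = 0.56705 m/s.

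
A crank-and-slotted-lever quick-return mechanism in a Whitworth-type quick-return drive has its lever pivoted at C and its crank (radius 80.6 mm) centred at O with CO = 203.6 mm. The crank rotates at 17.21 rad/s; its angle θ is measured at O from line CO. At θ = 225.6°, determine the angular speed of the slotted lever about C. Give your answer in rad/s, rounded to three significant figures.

3.43

ω = 17.21 rad/s
Crank pin A relative to C: A = (d + r cosθ, r sinθ); lever angle φ = atan2(r sinθ, d + r cosθ).
Differentiating tanφ: φ̇ = rω(d cosθ + r)/(d² + r² + 2dr cosθ).
d² + r² + 2dr cosθ = |CA|² = 0.0249861 m²;  d cosθ + r = -0.061851 m.
|ω_lever| = |0.0806·17.21·-0.061851| / 0.0249861 = 3.4337 rad/s.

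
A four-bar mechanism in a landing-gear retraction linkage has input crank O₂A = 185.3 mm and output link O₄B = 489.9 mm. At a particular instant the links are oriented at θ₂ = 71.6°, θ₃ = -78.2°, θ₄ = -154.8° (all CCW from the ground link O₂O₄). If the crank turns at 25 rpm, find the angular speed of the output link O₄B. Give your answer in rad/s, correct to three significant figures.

ω₂ = 2.618 rad/s (from 25 rpm).
Differentiating the loop-closure r₂e^{iθ₂}+r₃e^{iθ₃}=r₁+r₄e^{iθ₄} gives r₂ω₂e^{iθ₂}+r₃ω₃e^{iθ₃}=r₄ω₄e^{iθ₄}.
Eliminating the other unknown: ω₄ = r₂ω₂ sin(θ₂−θ₃) / [r₄ sin(θ₄−θ₃)].
Numerator sine = +0.50302; denominator sine = -0.97278.
Result = 0.1853·2.618·(+0.50302) / (0.4899·(-0.97278)) = -0.51205 rad/s; magnitude 0.51205 rad/s.

0.512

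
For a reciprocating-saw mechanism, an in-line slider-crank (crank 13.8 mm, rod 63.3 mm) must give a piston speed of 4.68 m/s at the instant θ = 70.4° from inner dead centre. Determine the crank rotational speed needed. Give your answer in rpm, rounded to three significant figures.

For an in-line slider-crank, |v_piston| = rω|sinθ|·[1 + r cosθ/√(L² − r² sin²θ)].
With r = 0.0138 m, L = 0.0633 m, θ = 70.4°: the bracketed kinematic factor |dx/dθ| = 0.013972 m.
ω = v/|dx/dθ| = 4.68/0.013972 = 334.96 rad/s.
N = 60ω/(2π) = 3198.6 rpm.

3200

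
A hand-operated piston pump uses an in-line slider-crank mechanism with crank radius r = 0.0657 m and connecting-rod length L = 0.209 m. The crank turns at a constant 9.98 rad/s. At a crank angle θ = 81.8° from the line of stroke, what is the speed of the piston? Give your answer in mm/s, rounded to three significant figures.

680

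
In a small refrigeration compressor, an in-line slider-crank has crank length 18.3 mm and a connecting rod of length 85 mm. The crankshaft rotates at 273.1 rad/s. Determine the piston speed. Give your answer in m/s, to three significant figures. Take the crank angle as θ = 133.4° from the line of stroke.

ω = 273.1 rad/s
For an in-line slider-crank, x = r cosθ + √(L² − r² sin²θ), so v = −rω sinθ·[1 + r cosθ/√(L² − r² sin²θ)].
With r = 0.0183 m, L = 0.085 m, θ = 133.4°: √(L² − r² sin²θ) = 0.083954 m.
v = −0.0183·273.1·0.72657·[1 + 0.0183·-0.68709/0.083954] = -3.0874 m/s.
|v| = 3.0874 m/s.

3.09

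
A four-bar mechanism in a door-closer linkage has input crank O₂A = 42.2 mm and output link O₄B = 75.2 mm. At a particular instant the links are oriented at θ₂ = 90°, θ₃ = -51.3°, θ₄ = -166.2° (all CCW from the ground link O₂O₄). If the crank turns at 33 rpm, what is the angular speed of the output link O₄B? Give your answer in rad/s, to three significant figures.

1.34

ω₂ = 3.456 rad/s (from 33 rpm).
Differentiating the loop-closure r₂e^{iθ₂}+r₃e^{iθ₃}=r₁+r₄e^{iθ₄} gives r₂ω₂e^{iθ₂}+r₃ω₃e^{iθ₃}=r₄ω₄e^{iθ₄}.
Eliminating the other unknown: ω₄ = r₂ω₂ sin(θ₂−θ₃) / [r₄ sin(θ₄−θ₃)].
Numerator sine = +0.62524; denominator sine = -0.90704.
Result = 0.0422·3.456·(+0.62524) / (0.0752·(-0.90704)) = -1.3368 rad/s; magnitude 1.3368 rad/s.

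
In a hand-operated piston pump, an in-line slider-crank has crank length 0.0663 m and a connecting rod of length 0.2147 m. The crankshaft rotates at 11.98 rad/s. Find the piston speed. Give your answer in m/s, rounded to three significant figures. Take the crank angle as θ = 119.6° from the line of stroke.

ω = 11.98 rad/s
For an in-line slider-crank, x = r cosθ + √(L² − r² sin²θ), so v = −rω sinθ·[1 + r cosθ/√(L² − r² sin²θ)].
With r = 0.0663 m, L = 0.2147 m, θ = 119.6°: √(L² − r² sin²θ) = 0.20682 m.
v = −0.0663·11.98·0.86949·[1 + 0.0663·-0.49394/0.20682] = -0.58126 m/s.
|v| = 0.58126 m/s.

0.581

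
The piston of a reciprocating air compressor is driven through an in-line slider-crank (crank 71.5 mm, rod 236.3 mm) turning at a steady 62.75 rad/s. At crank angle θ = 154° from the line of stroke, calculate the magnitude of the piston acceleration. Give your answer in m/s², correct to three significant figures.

ω = 62.75 rad/s
x(θ) = r cosθ + √(L² − r² sin²θ); with ω constant, a = ω²·d²x/dθ².
d²x/dθ² = −r cosθ − r²(cos2θ)/√u − r⁴ sin²2θ/(4u^{3/2}),  u = L² − r² sin²θ = 0.0548553 m².
Substituting r = 0.0715 m, L = 0.2363 m, θ = 154°: d²x/dθ² = +0.05051 m.
a = ω²·d²x/dθ² = (62.75)²·(+0.05051) = +198.88 m/s²;  |a| = 198.88 m/s².

199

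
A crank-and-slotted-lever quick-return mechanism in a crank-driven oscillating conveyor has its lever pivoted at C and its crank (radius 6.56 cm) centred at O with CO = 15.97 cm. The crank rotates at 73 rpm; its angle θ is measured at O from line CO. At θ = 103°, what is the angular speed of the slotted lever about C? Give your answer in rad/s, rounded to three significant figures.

ω = 7.645 rad/s (from 73 rpm).
Crank pin A relative to C: A = (d + r cosθ, r sinθ); lever angle φ = atan2(r sinθ, d + r cosθ).
Differentiating tanφ: φ̇ = rω(d cosθ + r)/(d² + r² + 2dr cosθ).
d² + r² + 2dr cosθ = |CA|² = 0.0250941 m²;  d cosθ + r = +0.029675 m.
|ω_lever| = |0.0656·7.645·+0.029675| / 0.0250941 = 0.59303 rad/s.

0.593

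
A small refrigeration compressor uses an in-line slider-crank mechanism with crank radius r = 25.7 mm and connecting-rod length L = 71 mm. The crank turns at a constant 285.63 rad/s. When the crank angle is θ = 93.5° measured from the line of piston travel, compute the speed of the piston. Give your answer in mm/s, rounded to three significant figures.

ω = 285.6 rad/s
For an in-line slider-crank, x = r cosθ + √(L² − r² sin²θ), so v = −rω sinθ·[1 + r cosθ/√(L² − r² sin²θ)].
With r = 0.0257 m, L = 0.071 m, θ = 93.5°: √(L² − r² sin²θ) = 0.066204 m.
v = −0.0257·285.6·0.99813·[1 + 0.0257·-0.06105/0.066204] = -7.1534 m/s.
|v| = 7.1534 m/s = 7153.4 mm/s.

7150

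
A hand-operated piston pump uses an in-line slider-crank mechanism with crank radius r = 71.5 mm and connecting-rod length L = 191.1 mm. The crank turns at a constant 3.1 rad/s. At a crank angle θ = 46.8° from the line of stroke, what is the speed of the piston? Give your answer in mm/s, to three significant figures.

ω = 3.1 rad/s
For an in-line slider-crank, x = r cosθ + √(L² − r² sin²θ), so v = −rω sinθ·[1 + r cosθ/√(L² − r² sin²θ)].
With r = 0.0715 m, L = 0.1911 m, θ = 46.8°: √(L² − r² sin²θ) = 0.18385 m.
v = −0.0715·3.1·0.72897·[1 + 0.0715·0.68455/0.18385] = -0.20459 m/s.
|v| = 0.20459 m/s = 204.59 mm/s.

205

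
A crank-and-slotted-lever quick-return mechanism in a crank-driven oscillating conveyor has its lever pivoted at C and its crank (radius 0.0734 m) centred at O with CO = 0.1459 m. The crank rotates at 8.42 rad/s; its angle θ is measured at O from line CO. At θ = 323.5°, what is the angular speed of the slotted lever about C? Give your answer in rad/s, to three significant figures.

2.68

ω = 8.42 rad/s
Crank pin A relative to C: A = (d + r cosθ, r sinθ); lever angle φ = atan2(r sinθ, d + r cosθ).
Differentiating tanφ: φ̇ = rω(d cosθ + r)/(d² + r² + 2dr cosθ).
d² + r² + 2dr cosθ = |CA|² = 0.0438915 m²;  d cosθ + r = +0.19068 m.
|ω_lever| = |0.0734·8.42·+0.19068| / 0.0438915 = 2.685 rad/s.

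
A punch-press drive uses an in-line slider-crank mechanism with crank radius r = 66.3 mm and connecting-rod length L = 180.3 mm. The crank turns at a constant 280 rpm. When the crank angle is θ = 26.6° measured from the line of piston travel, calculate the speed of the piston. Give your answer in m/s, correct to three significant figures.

1.16

ω = 2π·280/60 = 29.32 rad/s
For an in-line slider-crank, x = r cosθ + √(L² − r² sin²θ), so v = −rω sinθ·[1 + r cosθ/√(L² − r² sin²θ)].
With r = 0.0663 m, L = 0.1803 m, θ = 26.6°: √(L² − r² sin²θ) = 0.17784 m.
v = −0.0663·29.32·0.44776·[1 + 0.0663·0.89415/0.17784] = -1.1606 m/s.
|v| = 1.1606 m/s.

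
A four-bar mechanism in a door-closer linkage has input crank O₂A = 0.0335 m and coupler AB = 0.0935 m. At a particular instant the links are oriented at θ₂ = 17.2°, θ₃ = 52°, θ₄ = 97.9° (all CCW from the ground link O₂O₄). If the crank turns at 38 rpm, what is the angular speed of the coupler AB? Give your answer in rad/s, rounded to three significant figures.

ω₂ = 3.979 rad/s (from 38 rpm).
Differentiating the loop-closure r₂e^{iθ₂}+r₃e^{iθ₃}=r₁+r₄e^{iθ₄} gives r₂ω₂e^{iθ₂}+r₃ω₃e^{iθ₃}=r₄ω₄e^{iθ₄}.
Eliminating the other unknown: ω₃ = r₂ω₂ sin(θ₄−θ₂) / [r₃ sin(θ₃−θ₄)].
Numerator sine = +0.98686; denominator sine = -0.71813.
Result = 0.0335·3.979·(+0.98686) / (0.0935·(-0.71813)) = -1.9593 rad/s; magnitude 1.9593 rad/s.

1.96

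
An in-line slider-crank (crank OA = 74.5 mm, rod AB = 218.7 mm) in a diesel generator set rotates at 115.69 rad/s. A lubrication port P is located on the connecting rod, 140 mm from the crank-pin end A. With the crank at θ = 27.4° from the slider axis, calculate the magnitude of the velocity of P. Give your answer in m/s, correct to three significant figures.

ω = 115.7 rad/s.  Crank-pin speed |V_A| = rω = 8.6189 m/s, perpendicular to OA.
Rod angle: sinφ = −(r/L) sinθ ⇒ φ = -9.019°; ω_rod = −rω cosθ/√(L²−r²sin²θ) = -35.427 rad/s.
V_P = V_A + ω_rod × AP, with AP = 0.14 m along the rod.
Components: V_Px = −rω sinθ − a·ω_rod·sinφ = -4.7439 m/s;  V_Py = rω cosθ + a·ω_rod·cosφ = +2.7536 m/s.
|V_P| = √(V_Px² + V_Py²) = 5.4852 m/s.

5.49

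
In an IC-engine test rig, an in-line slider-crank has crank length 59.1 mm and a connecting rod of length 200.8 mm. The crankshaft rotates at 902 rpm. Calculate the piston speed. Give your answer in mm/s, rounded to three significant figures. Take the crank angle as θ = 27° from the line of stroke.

ω = 2π·902/60 = 94.46 rad/s
For an in-line slider-crank, x = r cosθ + √(L² − r² sin²θ), so v = −rω sinθ·[1 + r cosθ/√(L² − r² sin²θ)].
With r = 0.0591 m, L = 0.2008 m, θ = 27°: √(L² − r² sin²θ) = 0.199 m.
v = −0.0591·94.46·0.45399·[1 + 0.0591·0.89101/0.199] = -3.205 m/s.
|v| = 3.205 m/s = 3205 mm/s.

3210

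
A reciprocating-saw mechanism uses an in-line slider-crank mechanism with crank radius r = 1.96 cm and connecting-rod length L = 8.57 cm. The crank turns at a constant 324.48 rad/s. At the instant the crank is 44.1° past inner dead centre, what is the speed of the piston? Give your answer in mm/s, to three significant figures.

5160

ω = 324.5 rad/s
For an in-line slider-crank, x = r cosθ + √(L² − r² sin²θ), so v = −rω sinθ·[1 + r cosθ/√(L² − r² sin²θ)].
With r = 0.0196 m, L = 0.0857 m, θ = 44.1°: √(L² − r² sin²θ) = 0.084608 m.
v = −0.0196·324.5·0.69591·[1 + 0.0196·0.71813/0.084608] = -5.1622 m/s.
|v| = 5.1622 m/s = 5162.2 mm/s.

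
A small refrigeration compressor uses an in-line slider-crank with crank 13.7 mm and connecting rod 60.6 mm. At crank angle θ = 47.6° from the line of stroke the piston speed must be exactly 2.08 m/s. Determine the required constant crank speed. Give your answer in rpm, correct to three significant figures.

1700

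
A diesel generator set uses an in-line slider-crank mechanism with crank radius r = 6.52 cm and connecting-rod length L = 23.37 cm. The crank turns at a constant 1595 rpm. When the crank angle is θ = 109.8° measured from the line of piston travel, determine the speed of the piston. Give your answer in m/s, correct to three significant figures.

ω = 2π·1595/60 = 167 rad/s
For an in-line slider-crank, x = r cosθ + √(L² − r² sin²θ), so v = −rω sinθ·[1 + r cosθ/√(L² − r² sin²θ)].
With r = 0.0652 m, L = 0.2337 m, θ = 109.8°: √(L² − r² sin²θ) = 0.2255 m.
v = −0.0652·167·0.94088·[1 + 0.0652·-0.33874/0.2255] = -9.2429 m/s.
|v| = 9.2429 m/s.

9.24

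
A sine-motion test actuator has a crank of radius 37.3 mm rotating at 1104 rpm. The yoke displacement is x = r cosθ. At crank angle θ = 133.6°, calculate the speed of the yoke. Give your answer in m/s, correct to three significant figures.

3.12

ω = 115.6 rad/s (from 1104 rpm).
x = r cosθ ⇒ ẋ = −rω sinθ.
|v| = rω|sinθ| = 0.0373·115.6·|sin 133.6°| = 3.1228 m/s.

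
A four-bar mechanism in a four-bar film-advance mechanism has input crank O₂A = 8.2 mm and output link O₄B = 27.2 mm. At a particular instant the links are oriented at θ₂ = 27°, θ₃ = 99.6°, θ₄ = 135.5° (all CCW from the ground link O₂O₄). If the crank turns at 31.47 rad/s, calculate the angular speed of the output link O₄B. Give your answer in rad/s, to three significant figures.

15.4

ω₂ = 31.47 rad/s
Differentiating the loop-closure r₂e^{iθ₂}+r₃e^{iθ₃}=r₁+r₄e^{iθ₄} gives r₂ω₂e^{iθ₂}+r₃ω₃e^{iθ₃}=r₄ω₄e^{iθ₄}.
Eliminating the other unknown: ω₄ = r₂ω₂ sin(θ₂−θ₃) / [r₄ sin(θ₄−θ₃)].
Numerator sine = -0.95424; denominator sine = +0.58637.
Result = 0.0082·31.47·(-0.95424) / (0.0272·(+0.58637)) = -15.439 rad/s; magnitude 15.439 rad/s.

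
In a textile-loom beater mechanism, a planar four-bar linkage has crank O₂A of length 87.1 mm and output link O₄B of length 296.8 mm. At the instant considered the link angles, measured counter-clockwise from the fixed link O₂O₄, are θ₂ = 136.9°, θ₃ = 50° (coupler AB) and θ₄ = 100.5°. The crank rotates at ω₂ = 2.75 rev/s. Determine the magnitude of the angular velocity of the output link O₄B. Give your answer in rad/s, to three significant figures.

6.56

ω₂ = 17.28 rad/s (from 2.75 rev/s).
Differentiating the loop-closure r₂e^{iθ₂}+r₃e^{iθ₃}=r₁+r₄e^{iθ₄} gives r₂ω₂e^{iθ₂}+r₃ω₃e^{iθ₃}=r₄ω₄e^{iθ₄}.
Eliminating the other unknown: ω₄ = r₂ω₂ sin(θ₂−θ₃) / [r₄ sin(θ₄−θ₃)].
Numerator sine = +0.99854; denominator sine = +0.77162.
Result = 0.0871·17.28·(+0.99854) / (0.2968·(+0.77162)) = +6.5618 rad/s; magnitude 6.5618 rad/s.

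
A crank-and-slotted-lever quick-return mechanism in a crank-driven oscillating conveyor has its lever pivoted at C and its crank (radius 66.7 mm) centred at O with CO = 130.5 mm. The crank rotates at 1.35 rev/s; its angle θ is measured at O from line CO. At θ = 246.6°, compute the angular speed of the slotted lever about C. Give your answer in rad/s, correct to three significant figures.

0.578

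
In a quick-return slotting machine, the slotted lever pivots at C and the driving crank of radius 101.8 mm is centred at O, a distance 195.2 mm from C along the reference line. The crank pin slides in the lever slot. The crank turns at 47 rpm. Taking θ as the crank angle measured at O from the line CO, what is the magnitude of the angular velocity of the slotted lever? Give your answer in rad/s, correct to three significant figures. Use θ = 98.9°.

ω = 4.922 rad/s (from 47 rpm).
Crank pin A relative to C: A = (d + r cosθ, r sinθ); lever angle φ = atan2(r sinθ, d + r cosθ).
Differentiating tanφ: φ̇ = rω(d cosθ + r)/(d² + r² + 2dr cosθ).
d² + r² + 2dr cosθ = |CA|² = 0.0423177 m²;  d cosθ + r = +0.071601 m.
|ω_lever| = |0.1018·4.922·+0.071601| / 0.0423177 = 0.84775 rad/s.

0.848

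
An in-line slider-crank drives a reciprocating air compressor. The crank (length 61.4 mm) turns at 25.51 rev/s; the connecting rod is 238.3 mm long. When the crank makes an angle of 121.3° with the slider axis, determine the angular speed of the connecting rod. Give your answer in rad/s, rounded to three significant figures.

22.0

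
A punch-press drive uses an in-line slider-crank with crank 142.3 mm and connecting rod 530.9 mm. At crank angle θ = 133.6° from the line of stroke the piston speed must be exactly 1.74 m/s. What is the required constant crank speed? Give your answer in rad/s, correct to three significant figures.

For an in-line slider-crank, |v_piston| = rω|sinθ|·[1 + r cosθ/√(L² − r² sin²θ)].
With r = 0.1423 m, L = 0.5309 m, θ = 133.6°: the bracketed kinematic factor |dx/dθ| = 0.083632 m.
ω = v/|dx/dθ| = 1.74/0.083632 = 20.805 rad/s.

20.8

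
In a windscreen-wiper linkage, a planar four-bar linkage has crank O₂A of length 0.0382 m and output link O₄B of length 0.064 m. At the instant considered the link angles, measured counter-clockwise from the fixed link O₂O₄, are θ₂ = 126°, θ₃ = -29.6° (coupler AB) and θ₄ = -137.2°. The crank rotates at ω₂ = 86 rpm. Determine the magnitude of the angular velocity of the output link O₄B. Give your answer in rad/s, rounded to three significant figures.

2.33

ω₂ = 9.006 rad/s (from 86 rpm).
Differentiating the loop-closure r₂e^{iθ₂}+r₃e^{iθ₃}=r₁+r₄e^{iθ₄} gives r₂ω₂e^{iθ₂}+r₃ω₃e^{iθ₃}=r₄ω₄e^{iθ₄}.
Eliminating the other unknown: ω₄ = r₂ω₂ sin(θ₂−θ₃) / [r₄ sin(θ₄−θ₃)].
Numerator sine = +0.41310; denominator sine = -0.95319.
Result = 0.0382·9.006·(+0.41310) / (0.064·(-0.95319)) = -2.3296 rad/s; magnitude 2.3296 rad/s.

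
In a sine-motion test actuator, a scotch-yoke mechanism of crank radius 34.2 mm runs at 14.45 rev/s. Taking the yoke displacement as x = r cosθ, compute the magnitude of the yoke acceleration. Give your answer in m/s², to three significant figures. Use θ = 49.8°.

182

ω = 90.79 rad/s (from 14.45 rev/s).
x = r cosθ ⇒ ẍ = −rω² cosθ (ω constant).
|a| = rω²|cosθ| = 0.0342·(90.79)²·|cos 49.8°| = 181.97 m/s².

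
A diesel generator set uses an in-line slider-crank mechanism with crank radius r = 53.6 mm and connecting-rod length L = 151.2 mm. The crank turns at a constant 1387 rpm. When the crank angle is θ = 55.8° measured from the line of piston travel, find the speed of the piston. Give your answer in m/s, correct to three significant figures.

7.78

ω = 2π·1387/60 = 145.2 rad/s
For an in-line slider-crank, x = r cosθ + √(L² − r² sin²θ), so v = −rω sinθ·[1 + r cosθ/√(L² − r² sin²θ)].
With r = 0.0536 m, L = 0.1512 m, θ = 55.8°: √(L² − r² sin²θ) = 0.14456 m.
v = −0.0536·145.2·0.82708·[1 + 0.0536·0.56208/0.14456] = -7.781 m/s.
|v| = 7.781 m/s.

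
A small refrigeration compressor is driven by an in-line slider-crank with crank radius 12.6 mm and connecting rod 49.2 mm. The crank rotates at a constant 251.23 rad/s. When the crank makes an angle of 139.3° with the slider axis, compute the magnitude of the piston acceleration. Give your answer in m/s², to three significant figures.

ω = 251.2 rad/s
x(θ) = r cosθ + √(L² − r² sin²θ); with ω constant, a = ω²·d²x/dθ².
d²x/dθ² = −r cosθ − r²(cos2θ)/√u − r⁴ sin²2θ/(4u^{3/2}),  u = L² − r² sin²θ = 0.00235313 m².
Substituting r = 0.0126 m, L = 0.0492 m, θ = 139.3°: d²x/dθ² = +0.0090091 m.
a = ω²·d²x/dθ² = (251.2)²·(+0.0090091) = +568.62 m/s²;  |a| = 568.62 m/s².

569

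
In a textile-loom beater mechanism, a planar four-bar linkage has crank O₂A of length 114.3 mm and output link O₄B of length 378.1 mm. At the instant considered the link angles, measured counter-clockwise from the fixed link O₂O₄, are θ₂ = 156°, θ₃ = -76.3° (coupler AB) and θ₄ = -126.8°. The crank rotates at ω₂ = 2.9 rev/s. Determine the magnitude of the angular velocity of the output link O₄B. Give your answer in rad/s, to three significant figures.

5.65

ω₂ = 18.22 rad/s (from 2.9 rev/s).
Differentiating the loop-closure r₂e^{iθ₂}+r₃e^{iθ₃}=r₁+r₄e^{iθ₄} gives r₂ω₂e^{iθ₂}+r₃ω₃e^{iθ₃}=r₄ω₄e^{iθ₄}.
Eliminating the other unknown: ω₄ = r₂ω₂ sin(θ₂−θ₃) / [r₄ sin(θ₄−θ₃)].
Numerator sine = -0.79122; denominator sine = -0.77162.
Result = 0.1143·18.22·(-0.79122) / (0.3781·(-0.77162)) = +5.6482 rad/s; magnitude 5.6482 rad/s.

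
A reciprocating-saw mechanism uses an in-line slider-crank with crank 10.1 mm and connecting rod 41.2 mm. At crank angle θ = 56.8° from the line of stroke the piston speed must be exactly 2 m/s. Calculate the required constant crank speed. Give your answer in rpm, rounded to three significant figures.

For an in-line slider-crank, |v_piston| = rω|sinθ|·[1 + r cosθ/√(L² − r² sin²θ)].
With r = 0.0101 m, L = 0.0412 m, θ = 56.8°: the bracketed kinematic factor |dx/dθ| = 0.0096104 m.
ω = v/|dx/dθ| = 2/0.0096104 = 208.11 rad/s.
N = 60ω/(2π) = 1987.3 rpm.

1990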